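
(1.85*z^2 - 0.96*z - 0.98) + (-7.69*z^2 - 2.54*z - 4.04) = -5.84*z^2 - 3.5*z - 5.02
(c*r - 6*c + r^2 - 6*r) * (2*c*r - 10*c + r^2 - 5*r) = 2*c^2*r^2 - 22*c^2*r + 60*c^2 + 3*c*r^3 - 33*c*r^2 + 90*c*r + r^4 - 11*r^3 + 30*r^2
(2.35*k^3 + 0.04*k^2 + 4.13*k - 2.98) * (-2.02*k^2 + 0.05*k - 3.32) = -4.747*k^5 + 0.0367*k^4 - 16.1426*k^3 + 6.0933*k^2 - 13.8606*k + 9.8936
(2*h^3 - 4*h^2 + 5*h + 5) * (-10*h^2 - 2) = -20*h^5 + 40*h^4 - 54*h^3 - 42*h^2 - 10*h - 10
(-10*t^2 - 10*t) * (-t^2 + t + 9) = 10*t^4 - 100*t^2 - 90*t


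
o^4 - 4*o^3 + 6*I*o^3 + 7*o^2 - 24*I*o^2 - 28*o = o*(o - 4)*(o - I)*(o + 7*I)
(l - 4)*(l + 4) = l^2 - 16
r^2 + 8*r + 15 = (r + 3)*(r + 5)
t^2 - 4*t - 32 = (t - 8)*(t + 4)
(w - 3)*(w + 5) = w^2 + 2*w - 15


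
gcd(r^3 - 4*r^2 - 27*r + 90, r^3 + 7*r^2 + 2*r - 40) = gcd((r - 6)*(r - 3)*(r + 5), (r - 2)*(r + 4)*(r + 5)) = r + 5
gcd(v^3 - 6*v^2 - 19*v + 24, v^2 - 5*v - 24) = v^2 - 5*v - 24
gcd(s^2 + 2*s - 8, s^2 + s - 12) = s + 4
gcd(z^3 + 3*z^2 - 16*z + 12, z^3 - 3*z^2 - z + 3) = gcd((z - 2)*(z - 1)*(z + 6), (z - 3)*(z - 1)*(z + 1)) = z - 1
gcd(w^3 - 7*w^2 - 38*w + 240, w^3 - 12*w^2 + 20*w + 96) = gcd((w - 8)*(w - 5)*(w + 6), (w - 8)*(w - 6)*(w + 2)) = w - 8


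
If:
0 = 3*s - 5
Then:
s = 5/3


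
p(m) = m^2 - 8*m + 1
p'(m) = 2*m - 8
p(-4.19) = 52.08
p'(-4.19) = -16.38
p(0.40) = -2.04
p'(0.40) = -7.20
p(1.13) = -6.76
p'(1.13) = -5.74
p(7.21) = -4.70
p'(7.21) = 6.42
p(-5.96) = 84.20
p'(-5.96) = -19.92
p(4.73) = -14.47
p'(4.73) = 1.46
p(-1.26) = 12.67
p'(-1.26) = -10.52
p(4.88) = -14.23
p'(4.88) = 1.76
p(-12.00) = 241.00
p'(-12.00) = -32.00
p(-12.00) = 241.00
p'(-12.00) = -32.00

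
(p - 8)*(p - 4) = p^2 - 12*p + 32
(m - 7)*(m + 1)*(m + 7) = m^3 + m^2 - 49*m - 49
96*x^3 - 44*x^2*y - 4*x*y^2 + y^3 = (-8*x + y)*(-2*x + y)*(6*x + y)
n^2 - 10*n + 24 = (n - 6)*(n - 4)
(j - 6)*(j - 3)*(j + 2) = j^3 - 7*j^2 + 36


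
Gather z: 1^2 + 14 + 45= 60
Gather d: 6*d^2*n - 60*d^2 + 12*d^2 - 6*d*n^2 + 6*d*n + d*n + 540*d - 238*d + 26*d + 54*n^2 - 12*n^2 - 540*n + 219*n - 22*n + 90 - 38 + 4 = d^2*(6*n - 48) + d*(-6*n^2 + 7*n + 328) + 42*n^2 - 343*n + 56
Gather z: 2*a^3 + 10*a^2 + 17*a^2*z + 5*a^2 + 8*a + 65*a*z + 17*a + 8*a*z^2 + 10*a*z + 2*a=2*a^3 + 15*a^2 + 8*a*z^2 + 27*a + z*(17*a^2 + 75*a)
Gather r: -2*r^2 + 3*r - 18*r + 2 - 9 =-2*r^2 - 15*r - 7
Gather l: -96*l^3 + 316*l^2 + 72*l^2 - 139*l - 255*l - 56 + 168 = -96*l^3 + 388*l^2 - 394*l + 112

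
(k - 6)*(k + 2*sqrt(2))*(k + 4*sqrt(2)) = k^3 - 6*k^2 + 6*sqrt(2)*k^2 - 36*sqrt(2)*k + 16*k - 96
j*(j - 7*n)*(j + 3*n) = j^3 - 4*j^2*n - 21*j*n^2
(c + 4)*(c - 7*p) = c^2 - 7*c*p + 4*c - 28*p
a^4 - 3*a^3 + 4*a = a*(a - 2)^2*(a + 1)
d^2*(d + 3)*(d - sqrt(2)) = d^4 - sqrt(2)*d^3 + 3*d^3 - 3*sqrt(2)*d^2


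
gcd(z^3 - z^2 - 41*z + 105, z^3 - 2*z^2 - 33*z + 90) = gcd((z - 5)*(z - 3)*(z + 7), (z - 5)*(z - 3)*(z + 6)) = z^2 - 8*z + 15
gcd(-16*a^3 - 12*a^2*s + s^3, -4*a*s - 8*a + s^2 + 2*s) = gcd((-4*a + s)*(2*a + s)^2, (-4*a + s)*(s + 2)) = -4*a + s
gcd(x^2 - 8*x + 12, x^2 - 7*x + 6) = x - 6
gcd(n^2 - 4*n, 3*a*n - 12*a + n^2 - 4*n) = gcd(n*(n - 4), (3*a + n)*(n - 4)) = n - 4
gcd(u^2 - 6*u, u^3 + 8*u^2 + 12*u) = u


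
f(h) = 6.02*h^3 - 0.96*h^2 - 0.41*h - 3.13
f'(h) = 18.06*h^2 - 1.92*h - 0.41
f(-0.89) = -7.77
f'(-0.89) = 15.60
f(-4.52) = -576.81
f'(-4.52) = 377.24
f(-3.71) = -322.23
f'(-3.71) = 255.29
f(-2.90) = -156.84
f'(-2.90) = 157.04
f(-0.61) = -4.60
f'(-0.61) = 7.48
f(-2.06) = -58.98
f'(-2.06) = 80.18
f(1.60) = 18.41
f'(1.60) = 42.75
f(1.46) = 12.96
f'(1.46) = 35.28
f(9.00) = 4304.00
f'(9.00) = 1445.17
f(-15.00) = -20530.48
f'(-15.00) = 4091.89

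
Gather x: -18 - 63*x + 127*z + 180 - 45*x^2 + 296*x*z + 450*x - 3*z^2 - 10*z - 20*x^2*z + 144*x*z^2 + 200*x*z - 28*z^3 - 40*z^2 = x^2*(-20*z - 45) + x*(144*z^2 + 496*z + 387) - 28*z^3 - 43*z^2 + 117*z + 162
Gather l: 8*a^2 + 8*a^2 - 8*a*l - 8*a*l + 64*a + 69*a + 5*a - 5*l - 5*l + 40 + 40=16*a^2 + 138*a + l*(-16*a - 10) + 80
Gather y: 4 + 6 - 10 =0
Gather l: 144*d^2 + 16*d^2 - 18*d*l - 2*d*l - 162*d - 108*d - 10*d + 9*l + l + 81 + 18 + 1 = 160*d^2 - 280*d + l*(10 - 20*d) + 100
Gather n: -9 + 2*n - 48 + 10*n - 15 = 12*n - 72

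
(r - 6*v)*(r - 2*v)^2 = r^3 - 10*r^2*v + 28*r*v^2 - 24*v^3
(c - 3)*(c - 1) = c^2 - 4*c + 3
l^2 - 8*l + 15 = (l - 5)*(l - 3)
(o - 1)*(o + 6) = o^2 + 5*o - 6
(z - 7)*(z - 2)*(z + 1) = z^3 - 8*z^2 + 5*z + 14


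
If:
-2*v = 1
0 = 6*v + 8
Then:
No Solution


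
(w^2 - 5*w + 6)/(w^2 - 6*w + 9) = (w - 2)/(w - 3)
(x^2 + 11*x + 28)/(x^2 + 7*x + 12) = (x + 7)/(x + 3)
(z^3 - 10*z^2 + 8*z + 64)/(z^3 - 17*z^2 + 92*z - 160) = (z + 2)/(z - 5)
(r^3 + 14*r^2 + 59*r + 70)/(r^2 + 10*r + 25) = (r^2 + 9*r + 14)/(r + 5)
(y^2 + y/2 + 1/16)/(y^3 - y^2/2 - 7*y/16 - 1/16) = 1/(y - 1)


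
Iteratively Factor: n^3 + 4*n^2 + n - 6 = (n + 3)*(n^2 + n - 2) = (n - 1)*(n + 3)*(n + 2)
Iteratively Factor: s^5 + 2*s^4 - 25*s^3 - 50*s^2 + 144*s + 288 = (s - 3)*(s^4 + 5*s^3 - 10*s^2 - 80*s - 96) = (s - 3)*(s + 2)*(s^3 + 3*s^2 - 16*s - 48) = (s - 3)*(s + 2)*(s + 4)*(s^2 - s - 12) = (s - 3)*(s + 2)*(s + 3)*(s + 4)*(s - 4)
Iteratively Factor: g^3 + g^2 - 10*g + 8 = (g - 1)*(g^2 + 2*g - 8) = (g - 2)*(g - 1)*(g + 4)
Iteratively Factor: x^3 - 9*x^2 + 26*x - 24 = (x - 3)*(x^2 - 6*x + 8) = (x - 3)*(x - 2)*(x - 4)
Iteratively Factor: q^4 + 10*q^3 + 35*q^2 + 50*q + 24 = (q + 4)*(q^3 + 6*q^2 + 11*q + 6) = (q + 1)*(q + 4)*(q^2 + 5*q + 6) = (q + 1)*(q + 2)*(q + 4)*(q + 3)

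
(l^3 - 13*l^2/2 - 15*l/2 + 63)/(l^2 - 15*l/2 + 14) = (l^2 - 3*l - 18)/(l - 4)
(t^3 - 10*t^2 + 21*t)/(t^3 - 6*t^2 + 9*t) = (t - 7)/(t - 3)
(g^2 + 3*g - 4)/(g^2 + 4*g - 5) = (g + 4)/(g + 5)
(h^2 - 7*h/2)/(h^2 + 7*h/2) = (2*h - 7)/(2*h + 7)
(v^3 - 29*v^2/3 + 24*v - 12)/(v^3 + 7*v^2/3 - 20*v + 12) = (v - 6)/(v + 6)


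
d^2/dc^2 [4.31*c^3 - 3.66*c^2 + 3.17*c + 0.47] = 25.86*c - 7.32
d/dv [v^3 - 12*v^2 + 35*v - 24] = 3*v^2 - 24*v + 35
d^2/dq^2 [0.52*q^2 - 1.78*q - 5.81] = 1.04000000000000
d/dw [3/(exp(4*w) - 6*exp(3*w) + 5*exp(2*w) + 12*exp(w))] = 6*(-2*exp(3*w) + 9*exp(2*w) - 5*exp(w) - 6)*exp(-w)/(exp(3*w) - 6*exp(2*w) + 5*exp(w) + 12)^2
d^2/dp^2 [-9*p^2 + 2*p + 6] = -18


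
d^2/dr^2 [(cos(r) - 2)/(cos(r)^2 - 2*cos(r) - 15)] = (9*sin(r)^4*cos(r) - 6*sin(r)^4 + 158*sin(r)^2 + 491*cos(r)/2 + 27*cos(3*r) - cos(5*r)/2 - 16)/(sin(r)^2 + 2*cos(r) + 14)^3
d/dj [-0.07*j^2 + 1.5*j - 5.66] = 1.5 - 0.14*j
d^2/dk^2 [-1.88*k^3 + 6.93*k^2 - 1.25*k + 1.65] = 13.86 - 11.28*k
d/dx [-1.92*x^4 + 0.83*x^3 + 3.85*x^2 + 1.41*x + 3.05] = -7.68*x^3 + 2.49*x^2 + 7.7*x + 1.41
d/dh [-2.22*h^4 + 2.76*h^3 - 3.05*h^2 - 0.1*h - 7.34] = -8.88*h^3 + 8.28*h^2 - 6.1*h - 0.1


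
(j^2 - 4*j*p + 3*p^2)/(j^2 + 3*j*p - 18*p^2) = (j - p)/(j + 6*p)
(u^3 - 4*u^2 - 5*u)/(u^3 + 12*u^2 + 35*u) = (u^2 - 4*u - 5)/(u^2 + 12*u + 35)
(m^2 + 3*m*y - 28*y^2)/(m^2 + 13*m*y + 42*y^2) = (m - 4*y)/(m + 6*y)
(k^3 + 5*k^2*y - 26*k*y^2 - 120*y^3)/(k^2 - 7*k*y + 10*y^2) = (-k^2 - 10*k*y - 24*y^2)/(-k + 2*y)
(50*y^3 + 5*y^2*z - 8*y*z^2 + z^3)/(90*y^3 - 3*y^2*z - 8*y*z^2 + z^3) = (10*y^2 + 3*y*z - z^2)/(18*y^2 + 3*y*z - z^2)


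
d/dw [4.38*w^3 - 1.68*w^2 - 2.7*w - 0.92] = 13.14*w^2 - 3.36*w - 2.7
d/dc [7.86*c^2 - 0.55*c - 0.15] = 15.72*c - 0.55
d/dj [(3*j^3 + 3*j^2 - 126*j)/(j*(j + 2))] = 3*(j^2 + 4*j + 44)/(j^2 + 4*j + 4)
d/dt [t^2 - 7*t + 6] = 2*t - 7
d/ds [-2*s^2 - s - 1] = -4*s - 1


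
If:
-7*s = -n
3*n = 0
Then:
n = 0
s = 0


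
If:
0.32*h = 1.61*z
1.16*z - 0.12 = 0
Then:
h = 0.52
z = 0.10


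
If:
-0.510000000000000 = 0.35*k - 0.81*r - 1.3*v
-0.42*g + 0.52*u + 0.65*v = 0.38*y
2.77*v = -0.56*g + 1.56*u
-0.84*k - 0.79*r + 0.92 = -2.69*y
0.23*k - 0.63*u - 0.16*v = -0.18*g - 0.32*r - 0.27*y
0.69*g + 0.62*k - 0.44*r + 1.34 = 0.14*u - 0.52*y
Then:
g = -0.35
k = -1.09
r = 0.46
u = -0.45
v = -0.18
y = -0.55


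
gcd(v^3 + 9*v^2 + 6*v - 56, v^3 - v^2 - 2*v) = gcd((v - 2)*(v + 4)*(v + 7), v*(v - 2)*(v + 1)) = v - 2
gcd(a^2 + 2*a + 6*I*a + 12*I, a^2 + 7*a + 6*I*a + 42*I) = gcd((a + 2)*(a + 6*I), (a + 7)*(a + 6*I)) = a + 6*I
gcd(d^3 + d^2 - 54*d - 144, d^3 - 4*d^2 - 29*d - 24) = d^2 - 5*d - 24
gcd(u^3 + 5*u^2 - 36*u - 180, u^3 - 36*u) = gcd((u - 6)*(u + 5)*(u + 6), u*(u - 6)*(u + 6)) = u^2 - 36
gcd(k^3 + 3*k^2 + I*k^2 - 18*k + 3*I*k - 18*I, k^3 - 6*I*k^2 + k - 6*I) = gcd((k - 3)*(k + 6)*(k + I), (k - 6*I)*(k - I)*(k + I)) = k + I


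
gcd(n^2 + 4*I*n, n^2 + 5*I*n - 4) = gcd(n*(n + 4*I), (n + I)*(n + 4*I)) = n + 4*I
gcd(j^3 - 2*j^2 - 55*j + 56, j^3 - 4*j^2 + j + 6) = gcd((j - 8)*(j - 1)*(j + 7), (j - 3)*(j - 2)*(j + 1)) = 1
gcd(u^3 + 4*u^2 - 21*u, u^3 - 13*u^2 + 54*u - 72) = u - 3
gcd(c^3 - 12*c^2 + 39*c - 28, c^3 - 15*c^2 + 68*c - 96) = c - 4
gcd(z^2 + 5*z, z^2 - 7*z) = z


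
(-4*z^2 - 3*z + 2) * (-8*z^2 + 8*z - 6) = 32*z^4 - 8*z^3 - 16*z^2 + 34*z - 12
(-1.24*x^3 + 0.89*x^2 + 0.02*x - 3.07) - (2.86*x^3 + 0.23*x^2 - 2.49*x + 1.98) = -4.1*x^3 + 0.66*x^2 + 2.51*x - 5.05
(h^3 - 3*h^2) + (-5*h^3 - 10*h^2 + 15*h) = -4*h^3 - 13*h^2 + 15*h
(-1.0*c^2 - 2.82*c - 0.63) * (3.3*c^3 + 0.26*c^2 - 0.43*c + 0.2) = -3.3*c^5 - 9.566*c^4 - 2.3822*c^3 + 0.8488*c^2 - 0.2931*c - 0.126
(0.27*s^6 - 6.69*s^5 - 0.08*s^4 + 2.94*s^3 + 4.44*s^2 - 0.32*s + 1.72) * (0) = 0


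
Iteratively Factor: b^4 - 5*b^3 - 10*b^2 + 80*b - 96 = (b + 4)*(b^3 - 9*b^2 + 26*b - 24) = (b - 3)*(b + 4)*(b^2 - 6*b + 8) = (b - 4)*(b - 3)*(b + 4)*(b - 2)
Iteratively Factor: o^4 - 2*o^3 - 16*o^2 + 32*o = (o - 4)*(o^3 + 2*o^2 - 8*o) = o*(o - 4)*(o^2 + 2*o - 8) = o*(o - 4)*(o + 4)*(o - 2)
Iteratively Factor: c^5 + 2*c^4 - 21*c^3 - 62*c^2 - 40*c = (c + 2)*(c^4 - 21*c^2 - 20*c) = c*(c + 2)*(c^3 - 21*c - 20) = c*(c - 5)*(c + 2)*(c^2 + 5*c + 4) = c*(c - 5)*(c + 1)*(c + 2)*(c + 4)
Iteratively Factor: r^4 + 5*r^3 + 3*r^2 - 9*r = (r + 3)*(r^3 + 2*r^2 - 3*r) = (r + 3)^2*(r^2 - r) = (r - 1)*(r + 3)^2*(r)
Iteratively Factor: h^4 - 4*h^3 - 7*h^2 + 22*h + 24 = (h + 1)*(h^3 - 5*h^2 - 2*h + 24) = (h + 1)*(h + 2)*(h^2 - 7*h + 12) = (h - 4)*(h + 1)*(h + 2)*(h - 3)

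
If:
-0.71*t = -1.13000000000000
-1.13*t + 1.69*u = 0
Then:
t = 1.59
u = 1.06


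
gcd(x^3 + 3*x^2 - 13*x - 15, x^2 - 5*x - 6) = x + 1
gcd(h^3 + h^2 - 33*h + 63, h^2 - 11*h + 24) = h - 3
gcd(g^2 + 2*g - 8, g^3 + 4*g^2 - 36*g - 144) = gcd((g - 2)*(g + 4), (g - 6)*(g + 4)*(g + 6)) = g + 4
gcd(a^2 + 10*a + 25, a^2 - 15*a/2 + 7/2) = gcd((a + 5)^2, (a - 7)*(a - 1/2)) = 1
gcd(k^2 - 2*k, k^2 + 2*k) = k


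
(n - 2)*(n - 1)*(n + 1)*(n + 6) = n^4 + 4*n^3 - 13*n^2 - 4*n + 12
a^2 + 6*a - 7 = (a - 1)*(a + 7)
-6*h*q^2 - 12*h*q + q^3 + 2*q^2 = q*(-6*h + q)*(q + 2)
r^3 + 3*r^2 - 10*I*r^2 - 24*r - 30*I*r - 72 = (r + 3)*(r - 6*I)*(r - 4*I)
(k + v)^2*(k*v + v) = k^3*v + 2*k^2*v^2 + k^2*v + k*v^3 + 2*k*v^2 + v^3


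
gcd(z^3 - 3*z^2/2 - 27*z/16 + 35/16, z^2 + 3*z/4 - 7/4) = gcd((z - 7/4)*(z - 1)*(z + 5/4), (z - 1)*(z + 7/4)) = z - 1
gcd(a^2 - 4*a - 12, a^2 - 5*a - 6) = a - 6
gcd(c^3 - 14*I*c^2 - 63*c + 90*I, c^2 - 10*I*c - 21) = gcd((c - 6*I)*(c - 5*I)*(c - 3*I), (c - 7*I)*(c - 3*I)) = c - 3*I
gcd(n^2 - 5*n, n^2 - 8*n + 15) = n - 5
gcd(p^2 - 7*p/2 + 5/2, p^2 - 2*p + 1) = p - 1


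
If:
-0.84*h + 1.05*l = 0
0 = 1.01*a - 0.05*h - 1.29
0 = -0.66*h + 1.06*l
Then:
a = 1.28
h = 0.00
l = 0.00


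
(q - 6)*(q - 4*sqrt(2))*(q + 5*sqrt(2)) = q^3 - 6*q^2 + sqrt(2)*q^2 - 40*q - 6*sqrt(2)*q + 240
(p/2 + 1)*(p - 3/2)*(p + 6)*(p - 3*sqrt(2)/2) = p^4/2 - 3*sqrt(2)*p^3/4 + 13*p^3/4 - 39*sqrt(2)*p^2/8 - 9*p + 27*sqrt(2)/2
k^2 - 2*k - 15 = (k - 5)*(k + 3)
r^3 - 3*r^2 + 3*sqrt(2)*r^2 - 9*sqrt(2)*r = r*(r - 3)*(r + 3*sqrt(2))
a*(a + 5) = a^2 + 5*a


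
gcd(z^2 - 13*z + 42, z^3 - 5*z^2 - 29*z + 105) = z - 7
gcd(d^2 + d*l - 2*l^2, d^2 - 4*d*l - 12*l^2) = d + 2*l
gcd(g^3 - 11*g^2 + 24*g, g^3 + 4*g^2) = g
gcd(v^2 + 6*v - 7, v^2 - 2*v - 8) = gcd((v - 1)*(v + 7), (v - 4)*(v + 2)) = 1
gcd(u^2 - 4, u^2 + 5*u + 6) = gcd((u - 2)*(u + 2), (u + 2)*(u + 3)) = u + 2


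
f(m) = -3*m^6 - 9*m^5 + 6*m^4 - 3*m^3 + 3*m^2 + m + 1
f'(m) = -18*m^5 - 45*m^4 + 24*m^3 - 9*m^2 + 6*m + 1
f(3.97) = -19265.87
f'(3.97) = -27544.69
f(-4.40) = -4367.39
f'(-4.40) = 10574.43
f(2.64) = -1909.00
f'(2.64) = -4098.48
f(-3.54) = 209.79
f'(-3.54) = 1742.10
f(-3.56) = 173.90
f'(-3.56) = 1847.38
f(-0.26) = 1.03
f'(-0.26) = -1.77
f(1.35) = -38.15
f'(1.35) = -178.43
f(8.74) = -1762919.77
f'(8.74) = -1165161.42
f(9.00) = -2088332.00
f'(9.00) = -1341305.00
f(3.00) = -3938.00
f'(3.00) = -7433.00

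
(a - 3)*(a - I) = a^2 - 3*a - I*a + 3*I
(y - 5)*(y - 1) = y^2 - 6*y + 5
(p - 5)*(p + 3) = p^2 - 2*p - 15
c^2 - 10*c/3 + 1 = (c - 3)*(c - 1/3)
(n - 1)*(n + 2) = n^2 + n - 2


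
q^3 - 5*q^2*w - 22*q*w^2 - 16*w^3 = (q - 8*w)*(q + w)*(q + 2*w)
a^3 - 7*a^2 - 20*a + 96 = (a - 8)*(a - 3)*(a + 4)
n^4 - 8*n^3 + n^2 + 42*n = n*(n - 7)*(n - 3)*(n + 2)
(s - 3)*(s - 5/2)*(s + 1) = s^3 - 9*s^2/2 + 2*s + 15/2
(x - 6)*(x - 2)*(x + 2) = x^3 - 6*x^2 - 4*x + 24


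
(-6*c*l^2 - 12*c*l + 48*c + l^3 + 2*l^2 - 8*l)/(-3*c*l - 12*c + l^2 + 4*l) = (6*c*l - 12*c - l^2 + 2*l)/(3*c - l)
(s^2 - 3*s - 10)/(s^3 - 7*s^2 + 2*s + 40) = 1/(s - 4)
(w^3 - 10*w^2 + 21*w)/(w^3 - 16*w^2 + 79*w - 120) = w*(w - 7)/(w^2 - 13*w + 40)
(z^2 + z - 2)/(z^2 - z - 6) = (z - 1)/(z - 3)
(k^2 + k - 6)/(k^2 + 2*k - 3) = (k - 2)/(k - 1)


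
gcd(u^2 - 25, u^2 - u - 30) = u + 5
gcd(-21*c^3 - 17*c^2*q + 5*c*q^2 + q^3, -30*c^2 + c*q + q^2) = 1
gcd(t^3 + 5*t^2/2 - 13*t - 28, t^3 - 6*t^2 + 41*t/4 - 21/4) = t - 7/2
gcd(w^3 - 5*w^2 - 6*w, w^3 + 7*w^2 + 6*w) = w^2 + w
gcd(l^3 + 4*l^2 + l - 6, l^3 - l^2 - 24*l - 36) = l^2 + 5*l + 6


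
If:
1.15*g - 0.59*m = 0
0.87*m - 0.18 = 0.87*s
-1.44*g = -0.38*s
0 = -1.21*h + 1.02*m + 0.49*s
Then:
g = -0.11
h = -0.36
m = -0.22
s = -0.43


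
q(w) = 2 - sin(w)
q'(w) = -cos(w)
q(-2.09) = 2.87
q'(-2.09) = 0.50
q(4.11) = 2.82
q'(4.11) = 0.57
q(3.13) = 1.99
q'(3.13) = 1.00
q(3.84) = 2.64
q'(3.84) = 0.77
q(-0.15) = 2.15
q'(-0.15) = -0.99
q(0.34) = 1.67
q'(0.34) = -0.94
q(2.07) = 1.12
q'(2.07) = 0.48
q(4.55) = 2.99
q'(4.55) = 0.16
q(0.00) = 2.00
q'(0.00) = -1.00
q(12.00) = 2.54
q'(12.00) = -0.84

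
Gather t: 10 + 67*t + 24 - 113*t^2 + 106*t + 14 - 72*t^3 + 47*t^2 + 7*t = -72*t^3 - 66*t^2 + 180*t + 48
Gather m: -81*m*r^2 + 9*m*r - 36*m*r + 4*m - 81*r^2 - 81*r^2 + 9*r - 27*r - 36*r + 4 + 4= m*(-81*r^2 - 27*r + 4) - 162*r^2 - 54*r + 8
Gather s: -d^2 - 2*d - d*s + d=-d^2 - d*s - d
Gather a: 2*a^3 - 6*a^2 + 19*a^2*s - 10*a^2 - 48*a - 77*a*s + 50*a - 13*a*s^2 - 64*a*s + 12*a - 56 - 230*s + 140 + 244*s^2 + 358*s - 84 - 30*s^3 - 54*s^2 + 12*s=2*a^3 + a^2*(19*s - 16) + a*(-13*s^2 - 141*s + 14) - 30*s^3 + 190*s^2 + 140*s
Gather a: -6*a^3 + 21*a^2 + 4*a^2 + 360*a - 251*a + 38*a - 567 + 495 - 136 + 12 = -6*a^3 + 25*a^2 + 147*a - 196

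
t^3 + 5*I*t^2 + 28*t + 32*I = (t - 4*I)*(t + I)*(t + 8*I)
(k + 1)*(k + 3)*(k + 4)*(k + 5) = k^4 + 13*k^3 + 59*k^2 + 107*k + 60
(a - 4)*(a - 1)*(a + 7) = a^3 + 2*a^2 - 31*a + 28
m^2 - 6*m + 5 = (m - 5)*(m - 1)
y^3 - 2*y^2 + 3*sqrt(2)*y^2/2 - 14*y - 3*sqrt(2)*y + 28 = (y - 2)*(y - 2*sqrt(2))*(y + 7*sqrt(2)/2)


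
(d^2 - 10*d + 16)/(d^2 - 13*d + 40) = (d - 2)/(d - 5)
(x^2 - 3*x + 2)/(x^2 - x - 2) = (x - 1)/(x + 1)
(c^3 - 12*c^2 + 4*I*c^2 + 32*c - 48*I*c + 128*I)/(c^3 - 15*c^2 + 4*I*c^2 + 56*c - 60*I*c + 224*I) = (c - 4)/(c - 7)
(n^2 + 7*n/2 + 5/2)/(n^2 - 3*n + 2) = (2*n^2 + 7*n + 5)/(2*(n^2 - 3*n + 2))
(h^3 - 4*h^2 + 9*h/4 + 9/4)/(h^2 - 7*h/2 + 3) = (2*h^2 - 5*h - 3)/(2*(h - 2))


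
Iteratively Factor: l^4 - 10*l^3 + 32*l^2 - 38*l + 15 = (l - 1)*(l^3 - 9*l^2 + 23*l - 15) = (l - 3)*(l - 1)*(l^2 - 6*l + 5) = (l - 3)*(l - 1)^2*(l - 5)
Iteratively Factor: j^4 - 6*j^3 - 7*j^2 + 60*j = (j - 5)*(j^3 - j^2 - 12*j) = j*(j - 5)*(j^2 - j - 12) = j*(j - 5)*(j + 3)*(j - 4)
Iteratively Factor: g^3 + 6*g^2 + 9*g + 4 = (g + 1)*(g^2 + 5*g + 4) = (g + 1)*(g + 4)*(g + 1)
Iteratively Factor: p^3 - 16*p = (p - 4)*(p^2 + 4*p) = (p - 4)*(p + 4)*(p)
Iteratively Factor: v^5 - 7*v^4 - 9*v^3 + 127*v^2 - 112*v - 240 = (v + 1)*(v^4 - 8*v^3 - v^2 + 128*v - 240) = (v + 1)*(v + 4)*(v^3 - 12*v^2 + 47*v - 60) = (v - 4)*(v + 1)*(v + 4)*(v^2 - 8*v + 15) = (v - 5)*(v - 4)*(v + 1)*(v + 4)*(v - 3)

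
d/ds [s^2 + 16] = 2*s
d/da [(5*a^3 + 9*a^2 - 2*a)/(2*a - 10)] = (5*a^3 - 33*a^2 - 45*a + 5)/(a^2 - 10*a + 25)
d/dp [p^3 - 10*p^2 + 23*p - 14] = 3*p^2 - 20*p + 23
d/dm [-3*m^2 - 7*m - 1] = -6*m - 7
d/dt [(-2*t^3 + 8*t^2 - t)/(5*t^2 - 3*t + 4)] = (-10*t^4 + 12*t^3 - 43*t^2 + 64*t - 4)/(25*t^4 - 30*t^3 + 49*t^2 - 24*t + 16)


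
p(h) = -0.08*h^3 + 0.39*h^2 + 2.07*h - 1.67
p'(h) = -0.24*h^2 + 0.78*h + 2.07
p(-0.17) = -2.01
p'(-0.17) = 1.93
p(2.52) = 4.74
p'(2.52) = 2.51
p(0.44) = -0.69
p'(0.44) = 2.37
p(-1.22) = -3.47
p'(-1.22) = 0.76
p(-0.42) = -2.46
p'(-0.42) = 1.70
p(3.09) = 6.09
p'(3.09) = 2.19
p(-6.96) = 29.79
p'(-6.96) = -14.98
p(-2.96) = -2.31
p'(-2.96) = -2.34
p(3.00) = 5.89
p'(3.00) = 2.25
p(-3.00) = -2.21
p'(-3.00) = -2.43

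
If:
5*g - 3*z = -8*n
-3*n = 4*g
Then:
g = -9*z/17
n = 12*z/17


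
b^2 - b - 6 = (b - 3)*(b + 2)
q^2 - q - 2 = (q - 2)*(q + 1)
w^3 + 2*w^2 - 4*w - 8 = (w - 2)*(w + 2)^2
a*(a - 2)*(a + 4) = a^3 + 2*a^2 - 8*a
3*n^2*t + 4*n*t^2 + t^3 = t*(n + t)*(3*n + t)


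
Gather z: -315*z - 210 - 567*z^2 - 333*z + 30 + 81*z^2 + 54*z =-486*z^2 - 594*z - 180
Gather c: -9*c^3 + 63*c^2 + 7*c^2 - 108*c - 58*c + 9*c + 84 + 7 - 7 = -9*c^3 + 70*c^2 - 157*c + 84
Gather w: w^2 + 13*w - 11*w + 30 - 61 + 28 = w^2 + 2*w - 3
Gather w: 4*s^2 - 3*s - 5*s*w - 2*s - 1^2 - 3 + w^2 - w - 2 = 4*s^2 - 5*s + w^2 + w*(-5*s - 1) - 6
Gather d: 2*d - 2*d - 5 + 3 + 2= 0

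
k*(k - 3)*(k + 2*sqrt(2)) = k^3 - 3*k^2 + 2*sqrt(2)*k^2 - 6*sqrt(2)*k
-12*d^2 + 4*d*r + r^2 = (-2*d + r)*(6*d + r)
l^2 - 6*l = l*(l - 6)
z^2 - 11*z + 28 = (z - 7)*(z - 4)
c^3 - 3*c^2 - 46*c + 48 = (c - 8)*(c - 1)*(c + 6)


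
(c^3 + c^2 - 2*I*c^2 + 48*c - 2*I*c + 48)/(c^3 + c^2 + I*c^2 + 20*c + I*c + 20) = (c^2 - 2*I*c + 48)/(c^2 + I*c + 20)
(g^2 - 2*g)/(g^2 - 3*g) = (g - 2)/(g - 3)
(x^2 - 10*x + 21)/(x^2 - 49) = (x - 3)/(x + 7)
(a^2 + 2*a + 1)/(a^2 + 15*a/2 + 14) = 2*(a^2 + 2*a + 1)/(2*a^2 + 15*a + 28)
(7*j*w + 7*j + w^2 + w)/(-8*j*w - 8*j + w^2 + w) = (7*j + w)/(-8*j + w)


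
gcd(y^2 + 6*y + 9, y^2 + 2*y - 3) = y + 3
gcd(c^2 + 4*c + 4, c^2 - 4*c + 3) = 1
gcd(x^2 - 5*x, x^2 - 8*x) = x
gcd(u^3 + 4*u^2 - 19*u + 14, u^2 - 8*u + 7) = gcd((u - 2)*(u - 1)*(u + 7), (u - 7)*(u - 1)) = u - 1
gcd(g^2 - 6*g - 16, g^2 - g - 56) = g - 8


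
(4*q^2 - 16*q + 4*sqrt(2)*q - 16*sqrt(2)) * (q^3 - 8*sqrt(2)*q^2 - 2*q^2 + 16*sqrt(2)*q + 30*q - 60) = 4*q^5 - 28*sqrt(2)*q^4 - 24*q^4 + 88*q^3 + 168*sqrt(2)*q^3 - 336*q^2 - 104*sqrt(2)*q^2 - 720*sqrt(2)*q + 448*q + 960*sqrt(2)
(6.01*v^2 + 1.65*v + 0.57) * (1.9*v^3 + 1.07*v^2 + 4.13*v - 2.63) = 11.419*v^5 + 9.5657*v^4 + 27.6698*v^3 - 8.3819*v^2 - 1.9854*v - 1.4991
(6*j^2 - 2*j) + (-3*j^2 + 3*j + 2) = 3*j^2 + j + 2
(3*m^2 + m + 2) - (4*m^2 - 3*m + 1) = -m^2 + 4*m + 1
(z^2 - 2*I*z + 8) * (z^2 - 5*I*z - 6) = z^4 - 7*I*z^3 - 8*z^2 - 28*I*z - 48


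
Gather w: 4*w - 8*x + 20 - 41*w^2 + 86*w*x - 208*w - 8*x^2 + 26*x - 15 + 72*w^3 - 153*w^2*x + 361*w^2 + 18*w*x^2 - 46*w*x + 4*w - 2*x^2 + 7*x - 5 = 72*w^3 + w^2*(320 - 153*x) + w*(18*x^2 + 40*x - 200) - 10*x^2 + 25*x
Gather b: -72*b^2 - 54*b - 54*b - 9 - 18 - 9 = -72*b^2 - 108*b - 36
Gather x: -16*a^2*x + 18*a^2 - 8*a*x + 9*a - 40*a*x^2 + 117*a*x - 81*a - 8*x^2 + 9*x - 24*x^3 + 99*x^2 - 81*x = 18*a^2 - 72*a - 24*x^3 + x^2*(91 - 40*a) + x*(-16*a^2 + 109*a - 72)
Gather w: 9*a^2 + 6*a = 9*a^2 + 6*a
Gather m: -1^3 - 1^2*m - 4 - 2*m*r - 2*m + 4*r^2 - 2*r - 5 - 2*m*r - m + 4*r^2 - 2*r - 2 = m*(-4*r - 4) + 8*r^2 - 4*r - 12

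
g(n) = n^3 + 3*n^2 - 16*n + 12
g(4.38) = 83.50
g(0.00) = 12.00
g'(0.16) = -14.96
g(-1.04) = 30.76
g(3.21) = 24.63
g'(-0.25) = -17.31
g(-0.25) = 16.17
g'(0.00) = -16.00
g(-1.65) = 42.08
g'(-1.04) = -19.00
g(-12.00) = -1092.00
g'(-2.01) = -15.94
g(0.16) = 9.52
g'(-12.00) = 344.00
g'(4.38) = 67.83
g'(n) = 3*n^2 + 6*n - 16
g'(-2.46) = -12.61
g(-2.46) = 54.63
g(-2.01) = 48.16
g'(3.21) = 34.17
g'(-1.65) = -17.73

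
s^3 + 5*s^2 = s^2*(s + 5)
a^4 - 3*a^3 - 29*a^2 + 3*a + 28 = (a - 7)*(a - 1)*(a + 1)*(a + 4)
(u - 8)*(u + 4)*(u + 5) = u^3 + u^2 - 52*u - 160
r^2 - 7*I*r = r*(r - 7*I)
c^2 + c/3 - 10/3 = (c - 5/3)*(c + 2)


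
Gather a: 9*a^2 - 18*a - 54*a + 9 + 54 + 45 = 9*a^2 - 72*a + 108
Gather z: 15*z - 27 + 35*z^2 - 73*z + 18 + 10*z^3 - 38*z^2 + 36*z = 10*z^3 - 3*z^2 - 22*z - 9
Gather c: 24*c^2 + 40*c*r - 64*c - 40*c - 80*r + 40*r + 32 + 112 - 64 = 24*c^2 + c*(40*r - 104) - 40*r + 80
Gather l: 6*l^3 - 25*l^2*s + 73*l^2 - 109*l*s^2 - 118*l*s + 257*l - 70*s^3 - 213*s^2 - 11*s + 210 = 6*l^3 + l^2*(73 - 25*s) + l*(-109*s^2 - 118*s + 257) - 70*s^3 - 213*s^2 - 11*s + 210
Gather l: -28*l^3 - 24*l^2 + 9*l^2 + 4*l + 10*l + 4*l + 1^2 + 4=-28*l^3 - 15*l^2 + 18*l + 5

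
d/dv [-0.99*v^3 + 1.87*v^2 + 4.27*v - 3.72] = -2.97*v^2 + 3.74*v + 4.27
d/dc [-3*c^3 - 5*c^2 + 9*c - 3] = -9*c^2 - 10*c + 9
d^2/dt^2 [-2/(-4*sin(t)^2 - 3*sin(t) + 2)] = 2*(-64*sin(t)^4 - 36*sin(t)^3 + 55*sin(t)^2 + 66*sin(t) + 34)/(3*sin(t) - 2*cos(2*t))^3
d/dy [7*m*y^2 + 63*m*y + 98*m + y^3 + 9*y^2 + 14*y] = 14*m*y + 63*m + 3*y^2 + 18*y + 14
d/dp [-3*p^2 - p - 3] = -6*p - 1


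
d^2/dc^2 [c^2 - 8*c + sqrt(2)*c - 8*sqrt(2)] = 2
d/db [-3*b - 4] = -3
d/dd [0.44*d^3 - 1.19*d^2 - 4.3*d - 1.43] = 1.32*d^2 - 2.38*d - 4.3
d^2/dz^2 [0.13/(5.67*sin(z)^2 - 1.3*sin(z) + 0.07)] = (-16.717428*sin(z)^4 + 2.87469*sin(z)^3 + 25.06283*sin(z)^2 - 5.76121*sin(z) + 0.336206)/(5.67*sin(z)^2 - 1.3*sin(z) + 0.07)^3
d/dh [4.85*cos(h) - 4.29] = -4.85*sin(h)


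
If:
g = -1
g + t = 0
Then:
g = -1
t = 1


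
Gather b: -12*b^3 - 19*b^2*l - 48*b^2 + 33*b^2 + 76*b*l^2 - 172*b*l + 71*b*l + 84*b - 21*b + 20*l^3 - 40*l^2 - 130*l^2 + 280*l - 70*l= -12*b^3 + b^2*(-19*l - 15) + b*(76*l^2 - 101*l + 63) + 20*l^3 - 170*l^2 + 210*l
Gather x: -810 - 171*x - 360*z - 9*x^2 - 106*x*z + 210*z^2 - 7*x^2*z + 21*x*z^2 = x^2*(-7*z - 9) + x*(21*z^2 - 106*z - 171) + 210*z^2 - 360*z - 810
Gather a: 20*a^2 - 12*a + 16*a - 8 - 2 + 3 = 20*a^2 + 4*a - 7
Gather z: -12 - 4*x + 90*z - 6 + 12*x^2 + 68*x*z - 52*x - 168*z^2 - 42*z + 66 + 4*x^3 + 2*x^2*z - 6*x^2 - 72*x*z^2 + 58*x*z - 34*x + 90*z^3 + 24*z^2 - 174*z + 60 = 4*x^3 + 6*x^2 - 90*x + 90*z^3 + z^2*(-72*x - 144) + z*(2*x^2 + 126*x - 126) + 108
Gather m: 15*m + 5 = 15*m + 5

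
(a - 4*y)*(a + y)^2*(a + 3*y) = a^4 + a^3*y - 13*a^2*y^2 - 25*a*y^3 - 12*y^4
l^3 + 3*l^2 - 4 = (l - 1)*(l + 2)^2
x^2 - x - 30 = (x - 6)*(x + 5)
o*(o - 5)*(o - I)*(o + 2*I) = o^4 - 5*o^3 + I*o^3 + 2*o^2 - 5*I*o^2 - 10*o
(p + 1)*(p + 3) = p^2 + 4*p + 3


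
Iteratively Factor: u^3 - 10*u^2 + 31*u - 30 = (u - 3)*(u^2 - 7*u + 10) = (u - 3)*(u - 2)*(u - 5)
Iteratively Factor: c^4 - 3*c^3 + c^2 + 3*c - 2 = (c - 2)*(c^3 - c^2 - c + 1) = (c - 2)*(c - 1)*(c^2 - 1) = (c - 2)*(c - 1)^2*(c + 1)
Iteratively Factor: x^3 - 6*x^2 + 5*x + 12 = (x - 3)*(x^2 - 3*x - 4) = (x - 3)*(x + 1)*(x - 4)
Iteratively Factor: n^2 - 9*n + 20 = (n - 4)*(n - 5)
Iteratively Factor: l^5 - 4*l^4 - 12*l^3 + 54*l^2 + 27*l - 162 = (l - 3)*(l^4 - l^3 - 15*l^2 + 9*l + 54) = (l - 3)*(l + 3)*(l^3 - 4*l^2 - 3*l + 18) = (l - 3)^2*(l + 3)*(l^2 - l - 6) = (l - 3)^3*(l + 3)*(l + 2)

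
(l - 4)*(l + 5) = l^2 + l - 20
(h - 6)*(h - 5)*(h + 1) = h^3 - 10*h^2 + 19*h + 30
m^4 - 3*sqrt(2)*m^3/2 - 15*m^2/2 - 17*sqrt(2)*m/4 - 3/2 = (m - 3*sqrt(2))*(m + sqrt(2)/2)^3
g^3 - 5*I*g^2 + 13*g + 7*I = (g - 7*I)*(g + I)^2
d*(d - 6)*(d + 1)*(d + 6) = d^4 + d^3 - 36*d^2 - 36*d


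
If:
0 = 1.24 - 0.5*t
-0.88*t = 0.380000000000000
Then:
No Solution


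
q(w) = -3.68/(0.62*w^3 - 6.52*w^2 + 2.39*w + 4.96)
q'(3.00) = -0.08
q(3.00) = 0.12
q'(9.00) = 0.05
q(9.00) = 0.07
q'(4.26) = -0.02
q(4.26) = 0.07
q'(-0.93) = 5.13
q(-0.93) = 1.08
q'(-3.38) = 0.02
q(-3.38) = 0.04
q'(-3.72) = 0.02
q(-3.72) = 0.03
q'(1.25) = -38.24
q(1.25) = 3.58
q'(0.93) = -7.17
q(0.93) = -1.80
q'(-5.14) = 0.01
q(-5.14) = 0.01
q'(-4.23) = 0.01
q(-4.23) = 0.02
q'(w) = -3.68*(-1.86*w^2 + 13.04*w - 2.39)/(0.62*w^3 - 6.52*w^2 + 2.39*w + 4.96)^2 = (6.8448*w^2 - 47.9872*w + 8.7952)/(0.62*w^3 - 6.52*w^2 + 2.39*w + 4.96)^2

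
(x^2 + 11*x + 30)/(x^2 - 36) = (x + 5)/(x - 6)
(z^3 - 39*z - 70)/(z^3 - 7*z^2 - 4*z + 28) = (z + 5)/(z - 2)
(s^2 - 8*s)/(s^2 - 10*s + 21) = s*(s - 8)/(s^2 - 10*s + 21)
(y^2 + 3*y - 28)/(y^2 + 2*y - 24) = (y + 7)/(y + 6)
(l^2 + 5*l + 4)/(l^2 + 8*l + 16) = (l + 1)/(l + 4)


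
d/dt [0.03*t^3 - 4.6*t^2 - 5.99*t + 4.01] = 0.09*t^2 - 9.2*t - 5.99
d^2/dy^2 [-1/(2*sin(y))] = (sin(y)^2 - 2)/(2*sin(y)^3)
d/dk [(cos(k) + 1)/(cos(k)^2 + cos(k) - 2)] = (cos(k)^2 + 2*cos(k) + 3)*sin(k)/(cos(k)^2 + cos(k) - 2)^2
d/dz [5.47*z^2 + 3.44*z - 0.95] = 10.94*z + 3.44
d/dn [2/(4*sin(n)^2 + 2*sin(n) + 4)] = -(4*sin(n) + 1)*cos(n)/(sin(n) - cos(2*n) + 3)^2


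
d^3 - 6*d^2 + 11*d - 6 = (d - 3)*(d - 2)*(d - 1)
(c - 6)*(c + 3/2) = c^2 - 9*c/2 - 9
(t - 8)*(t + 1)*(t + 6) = t^3 - t^2 - 50*t - 48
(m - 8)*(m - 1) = m^2 - 9*m + 8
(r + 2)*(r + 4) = r^2 + 6*r + 8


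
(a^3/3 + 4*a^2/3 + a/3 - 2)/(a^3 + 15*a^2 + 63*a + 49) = (a^3 + 4*a^2 + a - 6)/(3*(a^3 + 15*a^2 + 63*a + 49))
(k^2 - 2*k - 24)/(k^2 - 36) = (k + 4)/(k + 6)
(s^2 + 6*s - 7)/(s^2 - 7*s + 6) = (s + 7)/(s - 6)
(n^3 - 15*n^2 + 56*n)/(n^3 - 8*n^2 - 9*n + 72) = n*(n - 7)/(n^2 - 9)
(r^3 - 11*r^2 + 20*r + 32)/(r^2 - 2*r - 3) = (r^2 - 12*r + 32)/(r - 3)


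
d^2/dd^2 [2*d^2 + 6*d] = 4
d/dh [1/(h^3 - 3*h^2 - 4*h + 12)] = (-3*h^2 + 6*h + 4)/(h^3 - 3*h^2 - 4*h + 12)^2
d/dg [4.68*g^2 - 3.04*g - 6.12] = 9.36*g - 3.04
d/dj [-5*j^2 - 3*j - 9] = -10*j - 3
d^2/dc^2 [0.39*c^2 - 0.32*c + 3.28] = 0.780000000000000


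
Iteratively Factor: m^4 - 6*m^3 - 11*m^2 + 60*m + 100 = (m - 5)*(m^3 - m^2 - 16*m - 20) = (m - 5)^2*(m^2 + 4*m + 4) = (m - 5)^2*(m + 2)*(m + 2)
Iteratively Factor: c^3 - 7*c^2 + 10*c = (c - 2)*(c^2 - 5*c) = c*(c - 2)*(c - 5)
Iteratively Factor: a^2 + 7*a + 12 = (a + 4)*(a + 3)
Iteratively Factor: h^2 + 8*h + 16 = (h + 4)*(h + 4)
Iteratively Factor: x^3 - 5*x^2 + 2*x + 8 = (x - 2)*(x^2 - 3*x - 4) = (x - 2)*(x + 1)*(x - 4)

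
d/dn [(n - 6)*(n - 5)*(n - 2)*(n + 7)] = 4*n^3 - 18*n^2 - 78*n + 304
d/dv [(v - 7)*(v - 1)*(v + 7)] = 3*v^2 - 2*v - 49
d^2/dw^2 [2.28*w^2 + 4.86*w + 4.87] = 4.56000000000000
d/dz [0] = 0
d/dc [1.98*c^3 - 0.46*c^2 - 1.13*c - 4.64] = 5.94*c^2 - 0.92*c - 1.13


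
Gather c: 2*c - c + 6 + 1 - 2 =c + 5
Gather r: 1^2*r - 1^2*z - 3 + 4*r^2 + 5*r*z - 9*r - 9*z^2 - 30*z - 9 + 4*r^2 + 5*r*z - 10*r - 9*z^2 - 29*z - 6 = 8*r^2 + r*(10*z - 18) - 18*z^2 - 60*z - 18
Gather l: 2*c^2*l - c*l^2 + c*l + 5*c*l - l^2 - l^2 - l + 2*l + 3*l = l^2*(-c - 2) + l*(2*c^2 + 6*c + 4)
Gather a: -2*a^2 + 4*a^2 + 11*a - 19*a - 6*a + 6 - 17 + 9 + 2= 2*a^2 - 14*a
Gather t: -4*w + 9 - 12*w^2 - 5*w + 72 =-12*w^2 - 9*w + 81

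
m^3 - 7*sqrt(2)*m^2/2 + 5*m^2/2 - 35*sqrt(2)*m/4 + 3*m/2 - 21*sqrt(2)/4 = (m + 1)*(m + 3/2)*(m - 7*sqrt(2)/2)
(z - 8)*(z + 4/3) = z^2 - 20*z/3 - 32/3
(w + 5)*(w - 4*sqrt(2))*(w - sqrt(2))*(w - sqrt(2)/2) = w^4 - 11*sqrt(2)*w^3/2 + 5*w^3 - 55*sqrt(2)*w^2/2 + 13*w^2 - 4*sqrt(2)*w + 65*w - 20*sqrt(2)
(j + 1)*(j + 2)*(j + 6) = j^3 + 9*j^2 + 20*j + 12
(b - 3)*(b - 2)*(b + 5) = b^3 - 19*b + 30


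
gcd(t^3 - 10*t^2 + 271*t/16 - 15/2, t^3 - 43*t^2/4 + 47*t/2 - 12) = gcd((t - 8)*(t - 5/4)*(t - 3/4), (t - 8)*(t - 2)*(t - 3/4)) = t^2 - 35*t/4 + 6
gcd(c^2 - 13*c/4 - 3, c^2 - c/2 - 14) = c - 4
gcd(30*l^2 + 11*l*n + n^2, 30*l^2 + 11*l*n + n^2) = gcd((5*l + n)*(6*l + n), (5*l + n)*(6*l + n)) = 30*l^2 + 11*l*n + n^2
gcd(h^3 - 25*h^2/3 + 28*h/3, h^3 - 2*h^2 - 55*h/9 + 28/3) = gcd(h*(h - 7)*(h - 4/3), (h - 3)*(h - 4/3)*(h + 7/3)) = h - 4/3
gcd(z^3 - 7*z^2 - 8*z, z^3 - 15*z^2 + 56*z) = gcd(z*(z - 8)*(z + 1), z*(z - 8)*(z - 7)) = z^2 - 8*z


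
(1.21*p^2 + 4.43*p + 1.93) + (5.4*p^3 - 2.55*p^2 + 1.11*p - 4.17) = 5.4*p^3 - 1.34*p^2 + 5.54*p - 2.24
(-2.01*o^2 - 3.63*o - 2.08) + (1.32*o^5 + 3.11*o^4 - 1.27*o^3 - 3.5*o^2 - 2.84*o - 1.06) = 1.32*o^5 + 3.11*o^4 - 1.27*o^3 - 5.51*o^2 - 6.47*o - 3.14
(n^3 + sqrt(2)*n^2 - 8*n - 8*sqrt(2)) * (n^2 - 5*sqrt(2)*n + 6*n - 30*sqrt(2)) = n^5 - 4*sqrt(2)*n^4 + 6*n^4 - 24*sqrt(2)*n^3 - 18*n^3 - 108*n^2 + 32*sqrt(2)*n^2 + 80*n + 192*sqrt(2)*n + 480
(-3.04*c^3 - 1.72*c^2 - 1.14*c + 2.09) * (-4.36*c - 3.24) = 13.2544*c^4 + 17.3488*c^3 + 10.5432*c^2 - 5.4188*c - 6.7716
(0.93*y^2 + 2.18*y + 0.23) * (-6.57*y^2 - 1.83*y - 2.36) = -6.1101*y^4 - 16.0245*y^3 - 7.6953*y^2 - 5.5657*y - 0.5428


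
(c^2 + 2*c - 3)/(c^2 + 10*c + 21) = (c - 1)/(c + 7)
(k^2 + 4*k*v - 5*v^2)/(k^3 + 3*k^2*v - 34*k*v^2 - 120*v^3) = (-k + v)/(-k^2 + 2*k*v + 24*v^2)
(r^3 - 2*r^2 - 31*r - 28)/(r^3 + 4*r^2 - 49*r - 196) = (r + 1)/(r + 7)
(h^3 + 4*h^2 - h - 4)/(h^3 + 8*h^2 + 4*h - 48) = (h^2 - 1)/(h^2 + 4*h - 12)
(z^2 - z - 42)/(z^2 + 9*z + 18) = (z - 7)/(z + 3)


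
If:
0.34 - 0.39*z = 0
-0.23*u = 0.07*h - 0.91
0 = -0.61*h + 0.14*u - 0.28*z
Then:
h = 0.47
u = 3.81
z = 0.87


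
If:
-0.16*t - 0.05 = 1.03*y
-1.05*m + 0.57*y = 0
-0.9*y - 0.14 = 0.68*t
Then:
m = -0.01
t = -0.18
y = -0.02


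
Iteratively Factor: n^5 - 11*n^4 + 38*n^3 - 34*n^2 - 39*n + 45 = (n - 1)*(n^4 - 10*n^3 + 28*n^2 - 6*n - 45) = (n - 3)*(n - 1)*(n^3 - 7*n^2 + 7*n + 15) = (n - 3)*(n - 1)*(n + 1)*(n^2 - 8*n + 15) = (n - 5)*(n - 3)*(n - 1)*(n + 1)*(n - 3)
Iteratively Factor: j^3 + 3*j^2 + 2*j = (j + 2)*(j^2 + j) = (j + 1)*(j + 2)*(j)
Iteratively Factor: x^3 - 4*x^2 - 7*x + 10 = (x - 1)*(x^2 - 3*x - 10) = (x - 5)*(x - 1)*(x + 2)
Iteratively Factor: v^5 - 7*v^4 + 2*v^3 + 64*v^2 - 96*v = (v - 4)*(v^4 - 3*v^3 - 10*v^2 + 24*v) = v*(v - 4)*(v^3 - 3*v^2 - 10*v + 24) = v*(v - 4)*(v + 3)*(v^2 - 6*v + 8) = v*(v - 4)*(v - 2)*(v + 3)*(v - 4)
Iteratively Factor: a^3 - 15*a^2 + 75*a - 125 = (a - 5)*(a^2 - 10*a + 25) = (a - 5)^2*(a - 5)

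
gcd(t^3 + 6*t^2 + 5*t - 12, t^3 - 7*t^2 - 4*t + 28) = 1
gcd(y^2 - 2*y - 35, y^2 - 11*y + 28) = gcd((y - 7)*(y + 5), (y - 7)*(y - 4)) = y - 7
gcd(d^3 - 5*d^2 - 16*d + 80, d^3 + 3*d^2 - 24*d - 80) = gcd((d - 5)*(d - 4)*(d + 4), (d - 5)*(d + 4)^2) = d^2 - d - 20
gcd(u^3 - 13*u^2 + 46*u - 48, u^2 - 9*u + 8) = u - 8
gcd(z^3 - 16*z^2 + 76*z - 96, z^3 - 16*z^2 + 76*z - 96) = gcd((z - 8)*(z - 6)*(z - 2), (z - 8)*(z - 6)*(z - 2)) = z^3 - 16*z^2 + 76*z - 96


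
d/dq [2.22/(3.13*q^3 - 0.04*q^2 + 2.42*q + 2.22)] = (-20.8458*q^2 + 0.1776*q - 5.3724)/(3.13*q^3 - 0.04*q^2 + 2.42*q + 2.22)^2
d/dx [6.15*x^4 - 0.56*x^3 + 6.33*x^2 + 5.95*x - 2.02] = 24.6*x^3 - 1.68*x^2 + 12.66*x + 5.95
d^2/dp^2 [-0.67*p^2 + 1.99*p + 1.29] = -1.34000000000000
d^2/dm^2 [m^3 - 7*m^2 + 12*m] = 6*m - 14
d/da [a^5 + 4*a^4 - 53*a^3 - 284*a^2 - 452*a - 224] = 5*a^4 + 16*a^3 - 159*a^2 - 568*a - 452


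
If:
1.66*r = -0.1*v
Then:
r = -0.0602409638554217*v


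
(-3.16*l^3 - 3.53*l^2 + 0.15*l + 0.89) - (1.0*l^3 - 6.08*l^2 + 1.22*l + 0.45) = -4.16*l^3 + 2.55*l^2 - 1.07*l + 0.44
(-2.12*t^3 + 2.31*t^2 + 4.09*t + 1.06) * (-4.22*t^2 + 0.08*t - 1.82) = 8.9464*t^5 - 9.9178*t^4 - 13.2166*t^3 - 8.3502*t^2 - 7.359*t - 1.9292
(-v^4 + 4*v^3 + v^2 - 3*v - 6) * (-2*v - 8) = 2*v^5 - 34*v^3 - 2*v^2 + 36*v + 48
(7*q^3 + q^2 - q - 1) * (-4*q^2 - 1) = -28*q^5 - 4*q^4 - 3*q^3 + 3*q^2 + q + 1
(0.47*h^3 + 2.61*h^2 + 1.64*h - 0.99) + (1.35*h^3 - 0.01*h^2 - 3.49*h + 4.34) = 1.82*h^3 + 2.6*h^2 - 1.85*h + 3.35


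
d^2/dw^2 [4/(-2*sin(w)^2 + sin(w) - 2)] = 4*(16*sin(w)^4 - 6*sin(w)^3 - 39*sin(w)^2 + 14*sin(w) + 6)/(-sin(w) - cos(2*w) + 3)^3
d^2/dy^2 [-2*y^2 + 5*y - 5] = -4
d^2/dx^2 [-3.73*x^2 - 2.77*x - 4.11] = -7.46000000000000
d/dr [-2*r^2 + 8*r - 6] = 8 - 4*r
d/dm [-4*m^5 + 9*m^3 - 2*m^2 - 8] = m*(-20*m^3 + 27*m - 4)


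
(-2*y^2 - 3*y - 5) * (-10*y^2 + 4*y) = 20*y^4 + 22*y^3 + 38*y^2 - 20*y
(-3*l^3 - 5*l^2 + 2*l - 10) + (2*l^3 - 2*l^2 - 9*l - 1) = -l^3 - 7*l^2 - 7*l - 11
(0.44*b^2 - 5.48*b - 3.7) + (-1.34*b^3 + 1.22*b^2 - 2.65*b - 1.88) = -1.34*b^3 + 1.66*b^2 - 8.13*b - 5.58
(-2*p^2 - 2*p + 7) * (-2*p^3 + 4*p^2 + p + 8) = 4*p^5 - 4*p^4 - 24*p^3 + 10*p^2 - 9*p + 56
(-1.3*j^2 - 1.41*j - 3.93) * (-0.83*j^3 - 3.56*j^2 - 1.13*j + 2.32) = 1.079*j^5 + 5.7983*j^4 + 9.7505*j^3 + 12.5681*j^2 + 1.1697*j - 9.1176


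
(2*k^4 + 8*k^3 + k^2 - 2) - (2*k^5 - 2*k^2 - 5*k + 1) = -2*k^5 + 2*k^4 + 8*k^3 + 3*k^2 + 5*k - 3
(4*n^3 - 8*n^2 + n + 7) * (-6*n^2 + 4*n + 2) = -24*n^5 + 64*n^4 - 30*n^3 - 54*n^2 + 30*n + 14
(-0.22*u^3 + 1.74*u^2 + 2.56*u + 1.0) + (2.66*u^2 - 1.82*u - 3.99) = -0.22*u^3 + 4.4*u^2 + 0.74*u - 2.99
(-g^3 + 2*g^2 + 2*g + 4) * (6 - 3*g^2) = 3*g^5 - 6*g^4 - 12*g^3 + 12*g + 24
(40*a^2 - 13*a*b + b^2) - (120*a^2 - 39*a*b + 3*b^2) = -80*a^2 + 26*a*b - 2*b^2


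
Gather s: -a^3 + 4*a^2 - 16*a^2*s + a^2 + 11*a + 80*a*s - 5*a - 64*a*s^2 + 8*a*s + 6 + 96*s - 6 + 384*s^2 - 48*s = -a^3 + 5*a^2 + 6*a + s^2*(384 - 64*a) + s*(-16*a^2 + 88*a + 48)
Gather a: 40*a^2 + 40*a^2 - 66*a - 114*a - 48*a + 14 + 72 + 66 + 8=80*a^2 - 228*a + 160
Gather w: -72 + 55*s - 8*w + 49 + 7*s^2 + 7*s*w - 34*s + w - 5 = 7*s^2 + 21*s + w*(7*s - 7) - 28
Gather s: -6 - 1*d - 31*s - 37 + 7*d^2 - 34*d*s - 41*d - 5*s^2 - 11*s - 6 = 7*d^2 - 42*d - 5*s^2 + s*(-34*d - 42) - 49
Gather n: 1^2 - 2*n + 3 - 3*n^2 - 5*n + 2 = -3*n^2 - 7*n + 6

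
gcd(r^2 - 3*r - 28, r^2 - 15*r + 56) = r - 7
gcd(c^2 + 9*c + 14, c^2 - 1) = 1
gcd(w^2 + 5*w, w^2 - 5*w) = w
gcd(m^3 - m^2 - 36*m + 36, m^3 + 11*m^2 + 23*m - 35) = m - 1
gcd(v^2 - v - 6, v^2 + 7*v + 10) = v + 2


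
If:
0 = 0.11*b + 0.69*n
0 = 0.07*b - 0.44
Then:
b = 6.29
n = -1.00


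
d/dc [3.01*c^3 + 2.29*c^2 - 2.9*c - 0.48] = 9.03*c^2 + 4.58*c - 2.9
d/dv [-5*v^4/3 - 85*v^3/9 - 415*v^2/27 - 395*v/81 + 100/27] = -20*v^3/3 - 85*v^2/3 - 830*v/27 - 395/81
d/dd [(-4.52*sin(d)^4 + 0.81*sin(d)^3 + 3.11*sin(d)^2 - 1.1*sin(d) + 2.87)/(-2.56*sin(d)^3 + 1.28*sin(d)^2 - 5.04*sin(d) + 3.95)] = (11.5712*sin(d)^6 - 11.5712*sin(d)^5 + 77.3408*sin(d)^4 - 85.2128*sin(d)^3 + 17.3737*sin(d)^2 + 17.2218*sin(d) + 10.1198)*cos(d)/(6.5536*sin(d)^6 - 6.5536*sin(d)^5 + 27.4432*sin(d)^4 - 33.1264*sin(d)^3 + 35.5136*sin(d)^2 - 39.816*sin(d) + 15.6025)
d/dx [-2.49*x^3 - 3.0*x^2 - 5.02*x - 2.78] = -7.47*x^2 - 6.0*x - 5.02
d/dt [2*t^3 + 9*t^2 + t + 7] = 6*t^2 + 18*t + 1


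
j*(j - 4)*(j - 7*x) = j^3 - 7*j^2*x - 4*j^2 + 28*j*x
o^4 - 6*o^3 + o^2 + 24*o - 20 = (o - 5)*(o - 2)*(o - 1)*(o + 2)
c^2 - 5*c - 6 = (c - 6)*(c + 1)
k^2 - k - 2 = (k - 2)*(k + 1)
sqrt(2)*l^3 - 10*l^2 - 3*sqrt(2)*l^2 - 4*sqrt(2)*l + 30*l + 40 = (l - 4)*(l - 5*sqrt(2))*(sqrt(2)*l + sqrt(2))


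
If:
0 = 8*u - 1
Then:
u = 1/8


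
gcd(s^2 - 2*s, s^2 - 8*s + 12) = s - 2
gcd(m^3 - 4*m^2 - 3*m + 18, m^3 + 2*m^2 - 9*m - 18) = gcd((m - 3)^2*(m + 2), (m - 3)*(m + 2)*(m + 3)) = m^2 - m - 6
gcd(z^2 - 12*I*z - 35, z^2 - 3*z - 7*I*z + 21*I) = z - 7*I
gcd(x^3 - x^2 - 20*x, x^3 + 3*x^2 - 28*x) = x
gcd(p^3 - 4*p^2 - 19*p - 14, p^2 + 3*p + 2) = p^2 + 3*p + 2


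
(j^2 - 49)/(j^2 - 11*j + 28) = (j + 7)/(j - 4)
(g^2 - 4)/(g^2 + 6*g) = (g^2 - 4)/(g*(g + 6))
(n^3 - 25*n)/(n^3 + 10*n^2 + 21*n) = (n^2 - 25)/(n^2 + 10*n + 21)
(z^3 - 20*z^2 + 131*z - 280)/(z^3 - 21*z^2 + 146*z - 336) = (z - 5)/(z - 6)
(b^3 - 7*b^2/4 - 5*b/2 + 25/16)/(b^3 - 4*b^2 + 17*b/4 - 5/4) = (b + 5/4)/(b - 1)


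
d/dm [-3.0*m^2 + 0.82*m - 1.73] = 0.82 - 6.0*m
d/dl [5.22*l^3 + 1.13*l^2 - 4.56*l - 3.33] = 15.66*l^2 + 2.26*l - 4.56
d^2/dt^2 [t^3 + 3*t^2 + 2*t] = 6*t + 6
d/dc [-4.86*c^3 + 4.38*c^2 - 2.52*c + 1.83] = -14.58*c^2 + 8.76*c - 2.52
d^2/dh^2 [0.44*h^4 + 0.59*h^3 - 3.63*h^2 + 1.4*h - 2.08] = 5.28*h^2 + 3.54*h - 7.26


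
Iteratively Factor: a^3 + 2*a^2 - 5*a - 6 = (a - 2)*(a^2 + 4*a + 3) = (a - 2)*(a + 3)*(a + 1)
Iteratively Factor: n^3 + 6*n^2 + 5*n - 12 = (n + 3)*(n^2 + 3*n - 4) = (n - 1)*(n + 3)*(n + 4)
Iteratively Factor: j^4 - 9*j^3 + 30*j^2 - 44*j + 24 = (j - 2)*(j^3 - 7*j^2 + 16*j - 12) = (j - 2)^2*(j^2 - 5*j + 6) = (j - 3)*(j - 2)^2*(j - 2)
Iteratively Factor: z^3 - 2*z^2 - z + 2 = (z - 1)*(z^2 - z - 2) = (z - 2)*(z - 1)*(z + 1)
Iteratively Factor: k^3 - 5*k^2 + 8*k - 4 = (k - 1)*(k^2 - 4*k + 4) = (k - 2)*(k - 1)*(k - 2)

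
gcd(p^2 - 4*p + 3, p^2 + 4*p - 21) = p - 3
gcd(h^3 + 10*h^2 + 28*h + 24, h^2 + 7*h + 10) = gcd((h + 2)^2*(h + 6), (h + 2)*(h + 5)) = h + 2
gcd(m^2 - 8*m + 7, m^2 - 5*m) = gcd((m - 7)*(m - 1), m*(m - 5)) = 1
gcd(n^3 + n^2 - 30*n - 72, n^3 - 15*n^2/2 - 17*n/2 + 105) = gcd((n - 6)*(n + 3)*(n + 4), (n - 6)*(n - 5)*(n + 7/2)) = n - 6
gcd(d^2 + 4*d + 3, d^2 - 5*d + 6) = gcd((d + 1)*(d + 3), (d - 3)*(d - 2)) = 1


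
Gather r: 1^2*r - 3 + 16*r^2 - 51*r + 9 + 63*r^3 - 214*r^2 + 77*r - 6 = 63*r^3 - 198*r^2 + 27*r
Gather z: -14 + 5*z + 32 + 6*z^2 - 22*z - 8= 6*z^2 - 17*z + 10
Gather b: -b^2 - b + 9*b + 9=-b^2 + 8*b + 9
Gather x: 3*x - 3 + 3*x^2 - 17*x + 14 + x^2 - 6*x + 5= 4*x^2 - 20*x + 16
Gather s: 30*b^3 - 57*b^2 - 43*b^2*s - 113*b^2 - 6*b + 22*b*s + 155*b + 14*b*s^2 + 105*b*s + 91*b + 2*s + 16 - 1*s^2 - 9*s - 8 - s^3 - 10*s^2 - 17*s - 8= 30*b^3 - 170*b^2 + 240*b - s^3 + s^2*(14*b - 11) + s*(-43*b^2 + 127*b - 24)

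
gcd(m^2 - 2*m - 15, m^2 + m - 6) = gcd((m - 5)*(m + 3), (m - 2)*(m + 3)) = m + 3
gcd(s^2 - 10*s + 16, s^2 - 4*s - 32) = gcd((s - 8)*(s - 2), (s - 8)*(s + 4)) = s - 8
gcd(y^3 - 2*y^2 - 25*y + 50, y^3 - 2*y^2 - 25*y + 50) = y^3 - 2*y^2 - 25*y + 50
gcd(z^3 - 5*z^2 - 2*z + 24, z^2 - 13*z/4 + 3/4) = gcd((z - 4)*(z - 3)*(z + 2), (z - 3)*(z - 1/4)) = z - 3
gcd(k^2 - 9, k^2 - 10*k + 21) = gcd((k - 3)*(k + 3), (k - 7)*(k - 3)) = k - 3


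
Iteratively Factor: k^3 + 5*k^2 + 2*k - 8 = (k + 2)*(k^2 + 3*k - 4) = (k - 1)*(k + 2)*(k + 4)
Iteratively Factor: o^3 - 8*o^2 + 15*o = (o - 3)*(o^2 - 5*o) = o*(o - 3)*(o - 5)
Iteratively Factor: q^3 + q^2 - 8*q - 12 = (q + 2)*(q^2 - q - 6) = (q - 3)*(q + 2)*(q + 2)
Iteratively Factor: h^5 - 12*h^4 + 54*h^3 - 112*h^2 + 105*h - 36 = (h - 1)*(h^4 - 11*h^3 + 43*h^2 - 69*h + 36) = (h - 1)^2*(h^3 - 10*h^2 + 33*h - 36) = (h - 3)*(h - 1)^2*(h^2 - 7*h + 12) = (h - 3)^2*(h - 1)^2*(h - 4)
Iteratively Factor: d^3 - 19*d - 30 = (d + 2)*(d^2 - 2*d - 15) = (d - 5)*(d + 2)*(d + 3)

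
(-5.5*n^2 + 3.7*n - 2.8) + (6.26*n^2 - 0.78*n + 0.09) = 0.76*n^2 + 2.92*n - 2.71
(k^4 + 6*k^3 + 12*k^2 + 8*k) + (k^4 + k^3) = 2*k^4 + 7*k^3 + 12*k^2 + 8*k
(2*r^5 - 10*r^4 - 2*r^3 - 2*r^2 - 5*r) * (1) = 2*r^5 - 10*r^4 - 2*r^3 - 2*r^2 - 5*r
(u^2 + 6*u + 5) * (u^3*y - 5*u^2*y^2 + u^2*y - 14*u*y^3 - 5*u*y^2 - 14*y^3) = u^5*y - 5*u^4*y^2 + 7*u^4*y - 14*u^3*y^3 - 35*u^3*y^2 + 11*u^3*y - 98*u^2*y^3 - 55*u^2*y^2 + 5*u^2*y - 154*u*y^3 - 25*u*y^2 - 70*y^3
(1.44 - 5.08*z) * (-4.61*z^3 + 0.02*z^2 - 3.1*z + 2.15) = 23.4188*z^4 - 6.74*z^3 + 15.7768*z^2 - 15.386*z + 3.096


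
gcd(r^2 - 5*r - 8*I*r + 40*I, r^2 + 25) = 1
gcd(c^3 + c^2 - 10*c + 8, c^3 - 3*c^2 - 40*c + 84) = c - 2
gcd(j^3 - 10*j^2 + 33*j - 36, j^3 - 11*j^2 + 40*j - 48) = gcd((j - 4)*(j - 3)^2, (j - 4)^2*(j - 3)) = j^2 - 7*j + 12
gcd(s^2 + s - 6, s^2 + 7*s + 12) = s + 3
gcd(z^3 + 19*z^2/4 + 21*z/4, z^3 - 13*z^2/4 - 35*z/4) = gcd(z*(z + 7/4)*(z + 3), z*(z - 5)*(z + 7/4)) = z^2 + 7*z/4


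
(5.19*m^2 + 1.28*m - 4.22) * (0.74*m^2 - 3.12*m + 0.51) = 3.8406*m^4 - 15.2456*m^3 - 4.4695*m^2 + 13.8192*m - 2.1522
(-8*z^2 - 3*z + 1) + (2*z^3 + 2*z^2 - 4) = 2*z^3 - 6*z^2 - 3*z - 3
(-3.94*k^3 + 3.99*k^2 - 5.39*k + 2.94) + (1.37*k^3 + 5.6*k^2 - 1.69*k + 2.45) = -2.57*k^3 + 9.59*k^2 - 7.08*k + 5.39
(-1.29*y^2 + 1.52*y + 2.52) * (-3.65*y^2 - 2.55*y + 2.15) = 4.7085*y^4 - 2.2585*y^3 - 15.8475*y^2 - 3.158*y + 5.418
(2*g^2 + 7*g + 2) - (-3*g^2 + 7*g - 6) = 5*g^2 + 8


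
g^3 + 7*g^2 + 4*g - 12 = (g - 1)*(g + 2)*(g + 6)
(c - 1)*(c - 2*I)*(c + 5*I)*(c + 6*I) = c^4 - c^3 + 9*I*c^3 - 8*c^2 - 9*I*c^2 + 8*c + 60*I*c - 60*I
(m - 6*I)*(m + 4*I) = m^2 - 2*I*m + 24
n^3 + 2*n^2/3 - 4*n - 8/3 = (n - 2)*(n + 2/3)*(n + 2)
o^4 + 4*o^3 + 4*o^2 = o^2*(o + 2)^2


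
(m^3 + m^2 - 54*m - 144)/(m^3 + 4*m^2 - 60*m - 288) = (m + 3)/(m + 6)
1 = 1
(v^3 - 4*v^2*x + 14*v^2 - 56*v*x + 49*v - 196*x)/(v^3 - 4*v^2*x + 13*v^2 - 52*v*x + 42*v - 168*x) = (v + 7)/(v + 6)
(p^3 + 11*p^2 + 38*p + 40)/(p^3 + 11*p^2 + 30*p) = (p^2 + 6*p + 8)/(p*(p + 6))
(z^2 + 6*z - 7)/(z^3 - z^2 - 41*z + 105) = (z - 1)/(z^2 - 8*z + 15)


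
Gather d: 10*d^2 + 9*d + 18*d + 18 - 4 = 10*d^2 + 27*d + 14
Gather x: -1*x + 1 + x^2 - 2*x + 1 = x^2 - 3*x + 2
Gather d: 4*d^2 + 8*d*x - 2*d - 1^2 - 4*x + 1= 4*d^2 + d*(8*x - 2) - 4*x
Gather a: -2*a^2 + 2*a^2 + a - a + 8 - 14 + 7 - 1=0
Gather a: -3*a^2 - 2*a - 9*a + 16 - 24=-3*a^2 - 11*a - 8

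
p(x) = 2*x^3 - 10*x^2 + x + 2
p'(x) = 6*x^2 - 20*x + 1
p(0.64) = -0.93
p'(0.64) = -9.34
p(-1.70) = -38.43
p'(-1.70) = 52.34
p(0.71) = -1.62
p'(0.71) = -10.18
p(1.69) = -15.22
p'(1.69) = -15.66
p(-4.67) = -424.45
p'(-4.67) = 225.25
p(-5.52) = -644.62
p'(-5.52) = 294.22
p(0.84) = -3.03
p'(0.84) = -11.57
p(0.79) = -2.46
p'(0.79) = -11.06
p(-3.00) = -145.00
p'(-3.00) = 115.00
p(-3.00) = -145.00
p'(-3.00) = 115.00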